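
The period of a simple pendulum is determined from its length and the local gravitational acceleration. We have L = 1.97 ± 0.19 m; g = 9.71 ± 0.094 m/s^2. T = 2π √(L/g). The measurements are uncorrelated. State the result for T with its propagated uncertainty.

2.83 ± 0.137 s

Products/powers → add relative errors in quadrature, weighted by exponent:
  (½·δL/L)² = (0.5×0.0964)² = 0.00233;  (−½·δg/g)² = (-0.5×0.00968)² = 2.34e-05
δT/T = √(0.00235) = 0.0485
T = 2.83 s, so δT = 0.0485 × 2.83 = 0.137 s.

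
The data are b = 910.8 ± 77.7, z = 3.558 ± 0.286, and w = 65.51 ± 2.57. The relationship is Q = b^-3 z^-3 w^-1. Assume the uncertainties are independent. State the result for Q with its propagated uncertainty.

(4.485 ± 1.59) × 10^-13

Each factor contributes (exponent × relative error)² to (δQ/Q)²:
  (-3·δb/b)² = (-3×0.0853)² = 0.0655;  (-3·δz/z)² = (-3×0.0804)² = 0.0582;  (-1·δw/w)² = (-1×0.0392)² = 0.00154
δQ/Q = √(0.125) = 0.354
Q = 4.485e-13, so δQ = 0.354 × 4.485e-13 = 1.59e-13.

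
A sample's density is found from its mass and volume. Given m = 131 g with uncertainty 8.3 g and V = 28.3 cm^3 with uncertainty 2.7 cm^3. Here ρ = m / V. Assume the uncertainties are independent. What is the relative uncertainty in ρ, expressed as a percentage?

For a monomial ρ ∝ m, V^-1, fractional errors add in quadrature:
  (1·δm/m)² = (1×0.0634)² = 0.00401;  (-1·δV/V)² = (-1×0.0954)² = 0.00910
δρ/ρ = √(0.0131) = 0.115

11.5%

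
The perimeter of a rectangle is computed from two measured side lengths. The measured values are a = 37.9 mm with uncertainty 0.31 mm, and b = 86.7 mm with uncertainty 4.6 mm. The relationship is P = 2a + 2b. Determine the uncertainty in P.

9.22 mm

Sums and differences: (δP)² = Σ (cᵢ δxᵢ)².
  (2·δa)² = 0.384;  (2·δb)² = 84.6
δP = √(85.0) = 9.22 mm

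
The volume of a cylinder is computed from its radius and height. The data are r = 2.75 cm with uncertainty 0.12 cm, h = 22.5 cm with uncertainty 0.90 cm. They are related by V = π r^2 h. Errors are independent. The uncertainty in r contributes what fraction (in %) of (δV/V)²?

(δV/V)² = (2·δr/r)² + (1·δh/h)²
  r term: (2×0.0436)² = 0.00762
  h term: (1×0.0400)² = 0.00160
Total = 0.00922. Share from r = 0.00762/0.00922 = 0.826.

82.6%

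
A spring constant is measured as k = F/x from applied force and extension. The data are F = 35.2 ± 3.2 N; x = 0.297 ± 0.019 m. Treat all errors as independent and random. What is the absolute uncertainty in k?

13.2 N/m

k is a product of powers, so relative uncertainties combine in quadrature:
  (1·δF/F)² = (1×0.0909)² = 0.00826;  (-1·δx/x)² = (-1×0.0640)² = 0.00409
δk/k = √(0.0124) = 0.111
k = 119 N/m, so δk = 0.111 × 119 = 13.2 N/m.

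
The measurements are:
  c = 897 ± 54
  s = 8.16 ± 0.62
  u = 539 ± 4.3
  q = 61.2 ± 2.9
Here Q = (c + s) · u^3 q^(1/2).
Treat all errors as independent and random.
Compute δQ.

7.6e+10

Let w = c + s = 905. δw = √(δc² + δs²) = √(2920 + 0.384) = 54.0, so δw/w = 0.0597.
Q is then a monomial in w, u, q:
δQ/Q = √((δw/w)² + (3·δu/u)² + (½·δq/q)²) = √(0.00356 + 0.000573 + 0.000561) = 0.0685
Q = 1.11e+12, so δQ = 0.0685 × 1.11e+12 = 7.6e+10.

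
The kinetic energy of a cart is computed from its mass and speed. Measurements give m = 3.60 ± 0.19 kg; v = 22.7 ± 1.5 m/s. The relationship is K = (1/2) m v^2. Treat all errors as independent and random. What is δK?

K is a product of powers, so relative uncertainties combine in quadrature:
  (1·δm/m)² = (1×0.0528)² = 0.00279;  (2·δv/v)² = (2×0.0661)² = 0.0175
δK/K = √(0.0203) = 0.142
K = 928 J, so δK = 0.142 × 928 = 132 J.

132 J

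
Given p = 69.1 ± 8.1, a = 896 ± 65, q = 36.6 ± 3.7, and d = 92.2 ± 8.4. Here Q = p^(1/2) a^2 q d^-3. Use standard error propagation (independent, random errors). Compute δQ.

Relative error in a monomial: (δQ/Q)² = Σ (nᵢ · δxᵢ/xᵢ)².
  (½·δp/p)² = (0.5×0.117)² = 0.00344;  (2·δa/a)² = (2×0.0725)² = 0.0211;  (1·δq/q)² = (1×0.101)² = 0.0102;  (-3·δd/d)² = (-3×0.0911)² = 0.0747
δQ/Q = √(0.109) = 0.331
Q = 312, so δQ = 0.331 × 312 = 103.

103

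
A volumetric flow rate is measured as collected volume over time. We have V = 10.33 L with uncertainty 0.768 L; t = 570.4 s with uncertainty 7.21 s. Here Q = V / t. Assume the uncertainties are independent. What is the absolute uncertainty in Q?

0.00137 L/s

Since Q is a product/quotient, work with relative uncertainties:
  (1·δV/V)² = (1×0.0743)² = 0.00553;  (-1·δt/t)² = (-1×0.0126)² = 0.000160
δQ/Q = √(0.00569) = 0.0754
Q = 0.01811 L/s, so δQ = 0.0754 × 0.01811 = 0.00137 L/s.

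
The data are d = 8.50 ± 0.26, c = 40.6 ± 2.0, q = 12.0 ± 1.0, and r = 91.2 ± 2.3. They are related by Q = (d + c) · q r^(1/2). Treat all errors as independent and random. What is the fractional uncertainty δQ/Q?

Let u = d + c = 49.1. δu = √(δd² + δc²) = √(0.0676 + 4.00) = 2.02, so δu/u = 0.0411.
Q is then a monomial in u, q, r:
δQ/Q = √((δu/u)² + (1·δq/q)² + (½·δr/r)²) = √(0.00169 + 0.00694 + 0.000159) = 0.0938

0.0938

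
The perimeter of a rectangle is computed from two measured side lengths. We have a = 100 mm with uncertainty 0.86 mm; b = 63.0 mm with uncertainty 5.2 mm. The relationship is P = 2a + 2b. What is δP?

10.5 mm

Absolute uncertainties add in quadrature for a linear combination:
  (2·δa)² = 2.96;  (2·δb)² = 108
δP = √(111) = 10.5 mm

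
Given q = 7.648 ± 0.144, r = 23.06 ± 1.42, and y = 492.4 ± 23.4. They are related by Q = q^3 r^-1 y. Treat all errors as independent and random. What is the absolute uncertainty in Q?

918

For a monomial Q ∝ q^3, r^-1, y, fractional errors add in quadrature:
  (3·δq/q)² = (3×0.0188)² = 0.00319;  (-1·δr/r)² = (-1×0.0616)² = 0.00379;  (1·δy/y)² = (1×0.0475)² = 0.00226
δQ/Q = √(0.00924) = 0.0961
Q = 9552, so δQ = 0.0961 × 9552 = 918.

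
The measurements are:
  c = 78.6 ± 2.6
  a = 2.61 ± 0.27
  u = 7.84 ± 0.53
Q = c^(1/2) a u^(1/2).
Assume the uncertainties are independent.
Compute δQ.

7.13

Since Q is a product/quotient, work with relative uncertainties:
  (½·δc/c)² = (0.5×0.0331)² = 0.000274;  (1·δa/a)² = (1×0.103)² = 0.0107;  (½·δu/u)² = (0.5×0.0676)² = 0.00114
δQ/Q = √(0.0121) = 0.110
Q = 64.8, so δQ = 0.110 × 64.8 = 7.13.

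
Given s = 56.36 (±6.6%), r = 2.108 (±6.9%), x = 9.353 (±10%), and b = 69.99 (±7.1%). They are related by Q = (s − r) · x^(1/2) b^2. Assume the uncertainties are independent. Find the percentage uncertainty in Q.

16.5%

Let u = s − r = 54.25. δu = √(δs² + δr²) = √(13.8 + 0.0212) = 3.72, so δu/u = 0.0686.
Q is then a monomial in u, x, b:
δQ/Q = √((δu/u)² + (½·δx/x)² + (2·δb/b)²) = √(0.00471 + 0.00250 + 0.0202) = 0.165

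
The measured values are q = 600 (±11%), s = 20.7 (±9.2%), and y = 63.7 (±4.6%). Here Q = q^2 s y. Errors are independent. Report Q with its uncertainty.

Each factor contributes (exponent × relative error)² to (δQ/Q)²:
  (2·δq/q)² = (2×0.110)² = 0.0484;  (1·δs/s)² = (1×0.0920)² = 0.00846;  (1·δy/y)² = (1×0.0460)² = 0.00212
δQ/Q = √(0.0590) = 0.243
Q = 4.75e+08, so δQ = 0.243 × 4.75e+08 = 1.15e+08.

(4.75 ± 1.15) × 10^8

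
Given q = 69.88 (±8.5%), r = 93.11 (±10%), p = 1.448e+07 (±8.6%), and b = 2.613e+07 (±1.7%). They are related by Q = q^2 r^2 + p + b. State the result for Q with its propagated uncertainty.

Let w = q^2·r^2 = 4.233e+07. δw/w = √((2·δq/q)² + (2·δr/r)²) = √(0.0289 + 0.0400) = 0.262, so δw = 1.11e+07.
Q = w + p + b: δQ = √(δw² + δp² + δb²) = √(1.23e+14 + 1.55e+12 + 1.97e+11) = 1.12e+07
Q = 8.294e+07.

(8.294 ± 1.12) × 10^7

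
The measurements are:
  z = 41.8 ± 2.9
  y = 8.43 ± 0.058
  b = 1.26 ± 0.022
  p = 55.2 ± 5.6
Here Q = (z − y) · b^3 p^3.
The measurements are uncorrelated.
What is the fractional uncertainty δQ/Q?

Let u = z − y = 33.4. δu = √(δz² + δy²) = √(8.41 + 0.00336) = 2.90, so δu/u = 0.0869.
Q is then a monomial in u, b, p:
δQ/Q = √((δu/u)² + (3·δb/b)² + (3·δp/p)²) = √(0.00756 + 0.00274 + 0.0926) = 0.321

0.321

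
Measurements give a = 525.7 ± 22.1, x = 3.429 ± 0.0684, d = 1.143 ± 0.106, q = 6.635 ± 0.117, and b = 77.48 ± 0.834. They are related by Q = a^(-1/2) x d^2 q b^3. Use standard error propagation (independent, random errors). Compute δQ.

1.15e+05

Products/powers → add relative errors in quadrature, weighted by exponent:
  (−½·δa/a)² = (-0.5×0.0420)² = 0.000442;  (1·δx/x)² = (1×0.0199)² = 0.000398;  (2·δd/d)² = (2×0.0927)² = 0.0344;  (1·δq/q)² = (1×0.0176)² = 0.000311;  (3·δb/b)² = (3×0.0108)² = 0.00104
δQ/Q = √(0.0366) = 0.191
Q = 603000, so δQ = 0.191 × 603000 = 1.15e+05.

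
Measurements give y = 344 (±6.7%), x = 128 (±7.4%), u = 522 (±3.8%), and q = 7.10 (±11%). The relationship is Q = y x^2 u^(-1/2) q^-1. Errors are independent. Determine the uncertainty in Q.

Since Q is a product/quotient, work with relative uncertainties:
  (1·δy/y)² = (1×0.0670)² = 0.00449;  (2·δx/x)² = (2×0.0740)² = 0.0219;  (−½·δu/u)² = (-0.5×0.0380)² = 0.000361;  (-1·δq/q)² = (-1×0.110)² = 0.0121
δQ/Q = √(0.0389) = 0.197
Q = 34700, so δQ = 0.197 × 34700 = 6850.

6850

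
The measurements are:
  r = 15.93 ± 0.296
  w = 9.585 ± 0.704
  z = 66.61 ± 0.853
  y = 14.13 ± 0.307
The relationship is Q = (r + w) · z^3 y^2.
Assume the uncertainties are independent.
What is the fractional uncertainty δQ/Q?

Let u = r + w = 25.52. δu = √(δr² + δw²) = √(0.0876 + 0.496) = 0.764, so δu/u = 0.0299.
Q is then a monomial in u, z, y:
δQ/Q = √((δu/u)² + (3·δz/z)² + (2·δy/y)²) = √(0.000896 + 0.00148 + 0.00189) = 0.0653

0.0653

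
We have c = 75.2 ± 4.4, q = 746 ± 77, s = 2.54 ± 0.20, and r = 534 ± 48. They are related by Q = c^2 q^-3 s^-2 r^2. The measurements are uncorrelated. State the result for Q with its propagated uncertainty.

For a monomial Q ∝ c^2, q^-3, s^-2, r^2, fractional errors add in quadrature:
  (2·δc/c)² = (2×0.0585)² = 0.0137;  (-3·δq/q)² = (-3×0.103)² = 0.0959;  (-2·δs/s)² = (-2×0.0787)² = 0.0248;  (2·δr/r)² = (2×0.0899)² = 0.0323
δQ/Q = √(0.167) = 0.408
Q = 0.602, so δQ = 0.408 × 0.602 = 0.246.

0.602 ± 0.246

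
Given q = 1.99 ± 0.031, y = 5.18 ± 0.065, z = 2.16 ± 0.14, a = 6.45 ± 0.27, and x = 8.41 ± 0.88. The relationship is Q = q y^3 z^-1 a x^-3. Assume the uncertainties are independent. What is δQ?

Since Q is a product/quotient, work with relative uncertainties:
  (1·δq/q)² = (1×0.0156)² = 0.000243;  (3·δy/y)² = (3×0.0125)² = 0.00142;  (-1·δz/z)² = (-1×0.0648)² = 0.00420;  (1·δa/a)² = (1×0.0419)² = 0.00175;  (-3·δx/x)² = (-3×0.105)² = 0.0985
δQ/Q = √(0.106) = 0.326
Q = 1.39, so δQ = 0.326 × 1.39 = 0.452.

0.452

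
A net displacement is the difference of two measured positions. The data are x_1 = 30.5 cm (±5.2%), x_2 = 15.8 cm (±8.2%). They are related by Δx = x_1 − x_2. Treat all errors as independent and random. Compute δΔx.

Δx is a linear combination, so absolute uncertainties add in quadrature:
  (δx_1)² = 2.52;  (δx_2)² = 1.68
δΔx = √(4.19) = 2.05 cm

2.05 cm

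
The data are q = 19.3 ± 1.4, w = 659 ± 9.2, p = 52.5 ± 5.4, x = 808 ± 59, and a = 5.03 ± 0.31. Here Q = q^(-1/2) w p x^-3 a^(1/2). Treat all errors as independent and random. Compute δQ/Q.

Relative error in a monomial: (δQ/Q)² = Σ (nᵢ · δxᵢ/xᵢ)².
  (−½·δq/q)² = (-0.5×0.0725)² = 0.00132;  (1·δw/w)² = (1×0.0140)² = 0.000195;  (1·δp/p)² = (1×0.103)² = 0.0106;  (-3·δx/x)² = (-3×0.0730)² = 0.0480;  (½·δa/a)² = (0.5×0.0616)² = 0.000950
δQ/Q = √(0.0610) = 0.247

0.247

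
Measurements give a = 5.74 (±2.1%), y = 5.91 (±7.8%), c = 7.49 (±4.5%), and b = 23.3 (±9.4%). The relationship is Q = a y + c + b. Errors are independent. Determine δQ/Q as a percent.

Let p = a·y = 33.9. δp/p = √((1·δa/a)² + (1·δy/y)²) = √(0.000441 + 0.00608) = 0.0808, so δp = 2.74.
Q = p + c + b: δQ = √(δp² + δc² + δb²) = √(7.51 + 0.114 + 4.80) = 3.52
Q = 64.7, so δQ/Q = 3.52/64.7 = 0.0545.

5.45%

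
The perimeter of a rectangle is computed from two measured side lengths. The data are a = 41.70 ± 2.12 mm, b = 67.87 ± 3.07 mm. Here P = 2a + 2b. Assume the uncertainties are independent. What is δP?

Each term contributes (cᵢ δxᵢ)² to (δP)²:
  (2·δa)² = 18.0;  (2·δb)² = 37.7
δP = √(55.7) = 7.46 mm

7.46 mm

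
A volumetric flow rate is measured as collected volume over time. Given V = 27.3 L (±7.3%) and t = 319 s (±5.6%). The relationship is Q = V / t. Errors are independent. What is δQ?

0.00787 L/s

Each factor contributes (exponent × relative error)² to (δQ/Q)²:
  (1·δV/V)² = (1×0.0730)² = 0.00533;  (-1·δt/t)² = (-1×0.0560)² = 0.00314
δQ/Q = √(0.00846) = 0.0920
Q = 0.0856 L/s, so δQ = 0.0920 × 0.0856 = 0.00787 L/s.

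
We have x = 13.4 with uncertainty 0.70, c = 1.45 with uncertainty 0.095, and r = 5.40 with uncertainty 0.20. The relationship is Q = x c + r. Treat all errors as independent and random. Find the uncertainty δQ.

1.64

Let p = x·c = 19.4. δp/p = √((1·δx/x)² + (1·δc/c)²) = √(0.00273 + 0.00429) = 0.0838, so δp = 1.63.
Q = p + r: δQ = √(δp² + δr²) = √(2.65 + 0.0400) = 1.64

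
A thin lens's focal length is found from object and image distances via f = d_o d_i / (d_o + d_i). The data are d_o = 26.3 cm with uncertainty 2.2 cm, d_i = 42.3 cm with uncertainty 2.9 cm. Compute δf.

0.939 cm

∂f/∂d_o = (d_i/(d_o+d_i))² = 0.380;  ∂f/∂d_i = (d_o/(d_o+d_i))² = 0.147
δf = √((∂f/∂d_o · δd_o)² + (∂f/∂d_i · δd_i)²) = √(0.700 + 0.182) = 0.939 cm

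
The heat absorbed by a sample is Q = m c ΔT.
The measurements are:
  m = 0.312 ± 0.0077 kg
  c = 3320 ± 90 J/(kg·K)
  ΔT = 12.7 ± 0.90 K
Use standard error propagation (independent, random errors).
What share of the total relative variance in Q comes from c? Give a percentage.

11.5%

(δQ/Q)² = (1·δm/m)² + (1·δc/c)² + (1·δΔT/ΔT)²
  m term: (1×0.0247)² = 0.000609
  c term: (1×0.0271)² = 0.000735
  ΔT term: (1×0.0709)² = 0.00502
Total = 0.00637. Share from c = 0.000735/0.00637 = 0.115.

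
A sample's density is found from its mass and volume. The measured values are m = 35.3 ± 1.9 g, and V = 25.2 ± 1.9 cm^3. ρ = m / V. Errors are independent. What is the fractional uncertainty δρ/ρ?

ρ is a product of powers, so relative uncertainties combine in quadrature:
  (1·δm/m)² = (1×0.0538)² = 0.00290;  (-1·δV/V)² = (-1×0.0754)² = 0.00568
δρ/ρ = √(0.00858) = 0.0926

0.0926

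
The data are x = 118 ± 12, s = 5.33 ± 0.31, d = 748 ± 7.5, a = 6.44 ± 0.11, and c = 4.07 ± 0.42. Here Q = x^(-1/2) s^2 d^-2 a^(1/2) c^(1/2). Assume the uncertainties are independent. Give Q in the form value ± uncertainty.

(2.39 ± 0.332) × 10^-5

Products/powers → add relative errors in quadrature, weighted by exponent:
  (−½·δx/x)² = (-0.5×0.102)² = 0.00259;  (2·δs/s)² = (2×0.0582)² = 0.0135;  (-2·δd/d)² = (-2×0.0100)² = 0.000402;  (½·δa/a)² = (0.5×0.0171)² = 7.29e-05;  (½·δc/c)² = (0.5×0.103)² = 0.00266
δQ/Q = √(0.0193) = 0.139
Q = 2.39e-05, so δQ = 0.139 × 2.39e-05 = 3.32e-06.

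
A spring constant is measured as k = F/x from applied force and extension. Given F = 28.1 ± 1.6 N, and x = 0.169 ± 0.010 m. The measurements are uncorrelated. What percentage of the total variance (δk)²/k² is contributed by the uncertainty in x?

51.9%

(δk/k)² = (1·δF/F)² + (-1·δx/x)²
  F term: (1×0.0569)² = 0.00324
  x term: (-1×0.0592)² = 0.00350
Total = 0.00674. Share from x = 0.00350/0.00674 = 0.519.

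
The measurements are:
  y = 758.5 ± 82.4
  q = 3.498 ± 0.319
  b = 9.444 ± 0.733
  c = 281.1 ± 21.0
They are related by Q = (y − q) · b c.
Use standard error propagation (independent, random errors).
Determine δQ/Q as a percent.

15.3%

Let u = y − q = 755.0. δu = √(δy² + δq²) = √(6790 + 0.102) = 82.4, so δu/u = 0.109.
Q is then a monomial in u, b, c:
δQ/Q = √((δu/u)² + (1·δb/b)² + (1·δc/c)²) = √(0.0119 + 0.00602 + 0.00558) = 0.153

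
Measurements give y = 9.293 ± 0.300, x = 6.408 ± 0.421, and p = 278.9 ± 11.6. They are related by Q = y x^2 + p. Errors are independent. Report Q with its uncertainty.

660.5 ± 52.9

Let w = y·x^2 = 381.6. δw/w = √((1·δy/y)² + (2·δx/x)²) = √(0.00104 + 0.0173) = 0.135, so δw = 51.6.
Q = w + p: δQ = √(δw² + δp²) = √(2670 + 135) = 52.9
Q = 660.5.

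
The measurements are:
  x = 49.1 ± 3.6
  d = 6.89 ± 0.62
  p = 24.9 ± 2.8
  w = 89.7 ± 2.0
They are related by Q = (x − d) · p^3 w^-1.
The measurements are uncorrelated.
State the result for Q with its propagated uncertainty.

7260 ± 2540

Let u = x − d = 42.2. δu = √(δx² + δd²) = √(13.0 + 0.384) = 3.65, so δu/u = 0.0865.
Q is then a monomial in u, p, w:
δQ/Q = √((δu/u)² + (3·δp/p)² + (-1·δw/w)²) = √(0.00749 + 0.114 + 0.000497) = 0.349
Q = 7260, so δQ = 0.349 × 7260 = 2540.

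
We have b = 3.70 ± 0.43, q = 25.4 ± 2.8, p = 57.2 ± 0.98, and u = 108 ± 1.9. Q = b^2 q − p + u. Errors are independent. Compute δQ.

89.5

Let w = b^2·q = 348. δw/w = √((2·δb/b)² + (1·δq/q)²) = √(0.0540 + 0.0122) = 0.257, so δw = 89.5.
Q = w − p + u: δQ = √(δw² + δp² + δu²) = √(8000 + 0.960 + 3.61) = 89.5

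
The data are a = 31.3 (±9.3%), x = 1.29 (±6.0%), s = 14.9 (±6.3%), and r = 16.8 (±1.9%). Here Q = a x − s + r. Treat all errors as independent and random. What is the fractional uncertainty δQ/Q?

0.108

Let p = a·x = 40.4. δp/p = √((1·δa/a)² + (1·δx/x)²) = √(0.00865 + 0.00360) = 0.111, so δp = 4.47.
Q = p − s + r: δQ = √(δp² + δs² + δr²) = √(20.0 + 0.881 + 0.102) = 4.58
Q = 42.3, so δQ/Q = 4.58/42.3 = 0.108.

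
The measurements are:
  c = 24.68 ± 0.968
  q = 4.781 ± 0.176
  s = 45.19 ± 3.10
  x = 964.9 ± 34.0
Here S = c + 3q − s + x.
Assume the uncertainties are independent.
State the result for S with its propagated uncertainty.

Each term contributes (cᵢ δxᵢ)² to (δS)²:
  (δc)² = 0.937;  (3·δq)² = 0.279;  (δs)² = 9.61;  (δx)² = 1160
δS = √(1170) = 34.2
S = 958.7.

958.7 ± 34.2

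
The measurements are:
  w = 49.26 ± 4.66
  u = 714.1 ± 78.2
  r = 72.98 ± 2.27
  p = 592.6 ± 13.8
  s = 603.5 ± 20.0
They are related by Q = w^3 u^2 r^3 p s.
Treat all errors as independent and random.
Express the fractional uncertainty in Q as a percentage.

Relative error in a monomial: (δQ/Q)² = Σ (nᵢ · δxᵢ/xᵢ)².
  (3·δw/w)² = (3×0.0946)² = 0.0805;  (2·δu/u)² = (2×0.110)² = 0.0480;  (3·δr/r)² = (3×0.0311)² = 0.00871;  (1·δp/p)² = (1×0.0233)² = 0.000542;  (1·δs/s)² = (1×0.0331)² = 0.00110
δQ/Q = √(0.139) = 0.373

37.3%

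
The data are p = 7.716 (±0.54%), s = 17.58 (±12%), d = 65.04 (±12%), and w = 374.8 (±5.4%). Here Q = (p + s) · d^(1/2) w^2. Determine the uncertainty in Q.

Let u = p + s = 25.30. δu = √(δp² + δs²) = √(0.00174 + 4.45) = 2.11, so δu/u = 0.0834.
Q is then a monomial in u, d, w:
δQ/Q = √((δu/u)² + (½·δd/d)² + (2·δw/w)²) = √(0.00696 + 0.00360 + 0.0117) = 0.149
Q = 2.866e+07, so δQ = 0.149 × 2.866e+07 = 4.27e+06.

4.27e+06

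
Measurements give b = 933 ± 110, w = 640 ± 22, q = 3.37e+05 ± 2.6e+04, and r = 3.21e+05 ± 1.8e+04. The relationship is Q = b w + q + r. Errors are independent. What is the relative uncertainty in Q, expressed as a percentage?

6.36%

Let p = b·w = 5.97e+05. δp/p = √((1·δb/b)² + (1·δw/w)²) = √(0.0139 + 0.00118) = 0.123, so δp = 73300.
Q = p + q + r: δQ = √(δp² + δq² + δr²) = √(5.38e+09 + 6.76e+08 + 3.24e+08) = 79900
Q = 1.26e+06, so δQ/Q = 79900/1.26e+06 = 0.0636.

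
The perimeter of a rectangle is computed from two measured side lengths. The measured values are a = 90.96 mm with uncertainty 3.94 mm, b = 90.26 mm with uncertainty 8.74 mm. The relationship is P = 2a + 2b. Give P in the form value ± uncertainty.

Absolute uncertainties add in quadrature for a linear combination:
  (2·δa)² = 62.1;  (2·δb)² = 306
δP = √(368) = 19.2 mm
P = 362.4 mm.

362.4 ± 19.2 mm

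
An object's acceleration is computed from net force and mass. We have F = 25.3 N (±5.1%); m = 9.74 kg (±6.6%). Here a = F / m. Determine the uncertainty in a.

a is a product of powers, so relative uncertainties combine in quadrature:
  (1·δF/F)² = (1×0.0510)² = 0.00260;  (-1·δm/m)² = (-1×0.0660)² = 0.00436
δa/a = √(0.00696) = 0.0834
a = 2.60 m/s^2, so δa = 0.0834 × 2.60 = 0.217 m/s^2.

0.217 m/s^2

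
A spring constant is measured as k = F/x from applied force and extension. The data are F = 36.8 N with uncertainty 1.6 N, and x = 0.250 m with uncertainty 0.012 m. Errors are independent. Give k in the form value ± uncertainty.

Each factor contributes (exponent × relative error)² to (δk/k)²:
  (1·δF/F)² = (1×0.0435)² = 0.00189;  (-1·δx/x)² = (-1×0.0480)² = 0.00230
δk/k = √(0.00419) = 0.0648
k = 147 N/m, so δk = 0.0648 × 147 = 9.53 N/m.

147 ± 9.53 N/m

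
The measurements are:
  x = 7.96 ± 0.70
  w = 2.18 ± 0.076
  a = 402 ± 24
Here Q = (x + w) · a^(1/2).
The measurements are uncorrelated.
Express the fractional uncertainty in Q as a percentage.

7.56%

Let u = x + w = 10.1. δu = √(δx² + δw²) = √(0.490 + 0.00578) = 0.704, so δu/u = 0.0694.
Q is then a monomial in u, a:
δQ/Q = √((δu/u)² + (½·δa/a)²) = √(0.00482 + 0.000891) = 0.0756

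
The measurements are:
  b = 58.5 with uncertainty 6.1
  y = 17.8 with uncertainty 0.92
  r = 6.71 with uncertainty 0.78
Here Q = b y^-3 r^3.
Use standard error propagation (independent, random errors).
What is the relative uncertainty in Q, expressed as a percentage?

39.6%

Q is a product of powers, so relative uncertainties combine in quadrature:
  (1·δb/b)² = (1×0.104)² = 0.0109;  (-3·δy/y)² = (-3×0.0517)² = 0.0240;  (3·δr/r)² = (3×0.116)² = 0.122
δQ/Q = √(0.157) = 0.396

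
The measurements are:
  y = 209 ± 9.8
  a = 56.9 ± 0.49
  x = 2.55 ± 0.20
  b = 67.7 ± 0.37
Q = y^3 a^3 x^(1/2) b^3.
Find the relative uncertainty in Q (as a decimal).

Each factor contributes (exponent × relative error)² to (δQ/Q)²:
  (3·δy/y)² = (3×0.0469)² = 0.0198;  (3·δa/a)² = (3×0.00861)² = 0.000667;  (½·δx/x)² = (0.5×0.0784)² = 0.00154;  (3·δb/b)² = (3×0.00547)² = 0.000269
δQ/Q = √(0.0223) = 0.149

0.149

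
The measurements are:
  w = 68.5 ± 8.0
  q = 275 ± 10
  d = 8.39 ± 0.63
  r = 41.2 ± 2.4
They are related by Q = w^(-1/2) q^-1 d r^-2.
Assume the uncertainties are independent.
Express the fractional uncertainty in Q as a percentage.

15.5%

Each factor contributes (exponent × relative error)² to (δQ/Q)²:
  (−½·δw/w)² = (-0.5×0.117)² = 0.00341;  (-1·δq/q)² = (-1×0.0364)² = 0.00132;  (1·δd/d)² = (1×0.0751)² = 0.00564;  (-2·δr/r)² = (-2×0.0583)² = 0.0136
δQ/Q = √(0.0239) = 0.155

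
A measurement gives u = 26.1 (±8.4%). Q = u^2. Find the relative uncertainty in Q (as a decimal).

Q ∝ u^2, so δQ/Q = |2| · δu/u = 2 × 0.0840 = 0.168.

0.168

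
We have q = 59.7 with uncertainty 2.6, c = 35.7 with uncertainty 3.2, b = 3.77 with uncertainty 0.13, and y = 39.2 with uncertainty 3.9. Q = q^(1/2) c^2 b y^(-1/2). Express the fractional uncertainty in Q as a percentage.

Each factor contributes (exponent × relative error)² to (δQ/Q)²:
  (½·δq/q)² = (0.5×0.0436)² = 0.000474;  (2·δc/c)² = (2×0.0896)² = 0.0321;  (1·δb/b)² = (1×0.0345)² = 0.00119;  (−½·δy/y)² = (-0.5×0.0995)² = 0.00247
δQ/Q = √(0.0363) = 0.190

19.0%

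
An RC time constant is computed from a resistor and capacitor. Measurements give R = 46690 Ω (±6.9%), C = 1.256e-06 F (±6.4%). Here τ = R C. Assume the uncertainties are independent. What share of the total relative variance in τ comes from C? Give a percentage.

(δτ/τ)² = (1·δR/R)² + (1·δC/C)²
  R term: (1×0.0690)² = 0.00476
  C term: (1×0.0640)² = 0.00410
Total = 0.00886. Share from C = 0.00410/0.00886 = 0.462.

46.2%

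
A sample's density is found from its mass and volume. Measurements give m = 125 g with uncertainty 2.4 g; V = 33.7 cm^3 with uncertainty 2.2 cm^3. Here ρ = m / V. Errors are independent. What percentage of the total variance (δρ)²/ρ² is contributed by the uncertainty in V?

92.0%

(δρ/ρ)² = (1·δm/m)² + (-1·δV/V)²
  m term: (1×0.0192)² = 0.000369
  V term: (-1×0.0653)² = 0.00426
Total = 0.00463. Share from V = 0.00426/0.00463 = 0.920.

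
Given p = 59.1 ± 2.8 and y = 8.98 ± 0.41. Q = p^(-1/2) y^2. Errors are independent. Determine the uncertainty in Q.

Q is a product of powers, so relative uncertainties combine in quadrature:
  (−½·δp/p)² = (-0.5×0.0474)² = 0.000561;  (2·δy/y)² = (2×0.0457)² = 0.00834
δQ/Q = √(0.00890) = 0.0943
Q = 10.5, so δQ = 0.0943 × 10.5 = 0.990.

0.990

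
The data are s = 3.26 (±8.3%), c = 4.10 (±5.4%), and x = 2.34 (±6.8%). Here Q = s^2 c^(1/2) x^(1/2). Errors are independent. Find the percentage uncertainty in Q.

17.2%

Since Q is a product/quotient, work with relative uncertainties:
  (2·δs/s)² = (2×0.0830)² = 0.0276;  (½·δc/c)² = (0.5×0.0540)² = 0.000729;  (½·δx/x)² = (0.5×0.0680)² = 0.00116
δQ/Q = √(0.0294) = 0.172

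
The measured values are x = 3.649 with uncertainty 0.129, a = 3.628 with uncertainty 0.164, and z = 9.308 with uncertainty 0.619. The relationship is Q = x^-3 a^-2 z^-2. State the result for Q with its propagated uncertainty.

(1.805 ± 0.348) × 10^-5

Since Q is a product/quotient, work with relative uncertainties:
  (-3·δx/x)² = (-3×0.0354)² = 0.0112;  (-2·δa/a)² = (-2×0.0452)² = 0.00817;  (-2·δz/z)² = (-2×0.0665)² = 0.0177
δQ/Q = √(0.0371) = 0.193
Q = 1.805e-05, so δQ = 0.193 × 1.805e-05 = 3.48e-06.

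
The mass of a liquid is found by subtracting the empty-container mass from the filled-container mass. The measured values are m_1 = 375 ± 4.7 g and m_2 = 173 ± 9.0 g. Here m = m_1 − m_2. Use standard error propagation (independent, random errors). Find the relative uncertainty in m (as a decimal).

m is a linear combination, so absolute uncertainties add in quadrature:
  (δm_1)² = 22.1;  (δm_2)² = 81.0
δm = √(103) = 10.2 g
m = 202 g, so δm/m = 10.2/202 = 0.0503.

0.0503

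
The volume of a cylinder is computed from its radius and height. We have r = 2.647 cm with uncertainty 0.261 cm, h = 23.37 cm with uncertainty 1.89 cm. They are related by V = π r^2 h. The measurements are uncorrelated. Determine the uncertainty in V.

Since V is a product/quotient, work with relative uncertainties:
  (2·δr/r)² = (2×0.0986)² = 0.0389;  (1·δh/h)² = (1×0.0809)² = 0.00654
δV/V = √(0.0454) = 0.213
V = 514.4 cm^3, so δV = 0.213 × 514.4 = 110 cm^3.

110 cm^3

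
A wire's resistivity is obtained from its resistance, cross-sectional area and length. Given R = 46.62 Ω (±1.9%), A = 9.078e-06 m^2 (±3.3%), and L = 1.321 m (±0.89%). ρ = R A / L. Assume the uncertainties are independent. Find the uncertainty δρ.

1.25e-05 Ω·m

Products/powers → add relative errors in quadrature, weighted by exponent:
  (1·δR/R)² = (1×0.0190)² = 0.000361;  (1·δA/A)² = (1×0.0330)² = 0.00109;  (-1·δL/L)² = (-1×0.00890)² = 7.92e-05
δρ/ρ = √(0.00153) = 0.0391
ρ = 0.0003204 Ω·m, so δρ = 0.0391 × 0.0003204 = 1.25e-05 Ω·m.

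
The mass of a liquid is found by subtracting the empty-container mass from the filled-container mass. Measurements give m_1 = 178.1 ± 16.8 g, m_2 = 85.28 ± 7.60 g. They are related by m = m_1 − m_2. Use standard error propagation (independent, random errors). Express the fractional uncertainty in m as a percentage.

19.9%

Absolute uncertainties add in quadrature for a linear combination:
  (δm_1)² = 282;  (δm_2)² = 57.8
δm = √(340) = 18.4 g
m = 92.82 g, so δm/m = 18.4/92.82 = 0.199.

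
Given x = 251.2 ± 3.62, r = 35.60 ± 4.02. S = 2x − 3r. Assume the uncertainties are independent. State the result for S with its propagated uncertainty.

395.6 ± 14.1

For a sum/difference, combine absolute errors in quadrature:
  (2·δx)² = 52.4;  (3·δr)² = 145
δS = √(198) = 14.1
S = 395.6.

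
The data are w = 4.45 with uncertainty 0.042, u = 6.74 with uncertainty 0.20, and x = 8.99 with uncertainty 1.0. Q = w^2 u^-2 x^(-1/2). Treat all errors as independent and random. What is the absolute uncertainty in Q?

For a monomial Q ∝ w^2, u^-2, x^(-1/2), fractional errors add in quadrature:
  (2·δw/w)² = (2×0.00944)² = 0.000356;  (-2·δu/u)² = (-2×0.0297)² = 0.00352;  (−½·δx/x)² = (-0.5×0.111)² = 0.00309
δQ/Q = √(0.00697) = 0.0835
Q = 0.145, so δQ = 0.0835 × 0.145 = 0.0121.

0.0121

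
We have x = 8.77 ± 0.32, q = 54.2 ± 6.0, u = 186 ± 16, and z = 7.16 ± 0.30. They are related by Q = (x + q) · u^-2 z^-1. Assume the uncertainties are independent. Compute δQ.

Let w = x + q = 63.0. δw = √(δx² + δq²) = √(0.102 + 36.0) = 6.01, so δw/w = 0.0954.
Q is then a monomial in w, u, z:
δQ/Q = √((δw/w)² + (-2·δu/u)² + (-1·δz/z)²) = √(0.00910 + 0.0296 + 0.00176) = 0.201
Q = 0.000254, so δQ = 0.201 × 0.000254 = 5.11e-05.

5.11e-05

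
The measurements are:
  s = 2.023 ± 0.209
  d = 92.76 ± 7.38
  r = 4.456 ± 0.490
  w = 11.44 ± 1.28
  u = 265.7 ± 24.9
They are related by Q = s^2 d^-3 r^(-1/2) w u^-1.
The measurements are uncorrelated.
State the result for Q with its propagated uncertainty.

(1.046 ± 0.368) × 10^-7

For a monomial Q ∝ s^2, d^-3, r^(-1/2), w, u^-1, fractional errors add in quadrature:
  (2·δs/s)² = (2×0.103)² = 0.0427;  (-3·δd/d)² = (-3×0.0796)² = 0.0570;  (−½·δr/r)² = (-0.5×0.110)² = 0.00302;  (1·δw/w)² = (1×0.112)² = 0.0125;  (-1·δu/u)² = (-1×0.0937)² = 0.00878
δQ/Q = √(0.124) = 0.352
Q = 1.046e-07, so δQ = 0.352 × 1.046e-07 = 3.68e-08.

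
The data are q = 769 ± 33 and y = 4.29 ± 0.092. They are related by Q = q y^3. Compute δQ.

4700

Products/powers → add relative errors in quadrature, weighted by exponent:
  (1·δq/q)² = (1×0.0429)² = 0.00184;  (3·δy/y)² = (3×0.0214)² = 0.00414
δQ/Q = √(0.00598) = 0.0773
Q = 60700, so δQ = 0.0773 × 60700 = 4700.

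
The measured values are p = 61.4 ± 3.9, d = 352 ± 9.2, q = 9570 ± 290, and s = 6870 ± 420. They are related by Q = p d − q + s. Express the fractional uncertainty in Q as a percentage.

Let w = p·d = 21600. δw/w = √((1·δp/p)² + (1·δd/d)²) = √(0.00403 + 0.000683) = 0.0687, so δw = 1480.
Q = w − q + s: δQ = √(δw² + δq² + δs²) = √(2.2e+06 + 84100 + 1.76e+05) = 1570
Q = 18900, so δQ/Q = 1570/18900 = 0.0830.

8.30%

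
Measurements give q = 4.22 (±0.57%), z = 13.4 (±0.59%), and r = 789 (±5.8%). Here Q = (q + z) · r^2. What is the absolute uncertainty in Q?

Let u = q + z = 17.6. δu = √(δq² + δz²) = √(0.000579 + 0.00625) = 0.0826, so δu/u = 0.00469.
Q is then a monomial in u, r:
δQ/Q = √((δu/u)² + (2·δr/r)²) = √(2.2e-05 + 0.0135) = 0.116
Q = 1.1e+07, so δQ = 0.116 × 1.1e+07 = 1.27e+06.

1.27e+06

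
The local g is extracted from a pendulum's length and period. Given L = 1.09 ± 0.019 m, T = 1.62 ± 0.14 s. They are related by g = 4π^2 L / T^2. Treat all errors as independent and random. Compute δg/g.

0.174

Each factor contributes (exponent × relative error)² to (δg/g)²:
  (1·δL/L)² = (1×0.0174)² = 0.000304;  (-2·δT/T)² = (-2×0.0864)² = 0.0299
δg/g = √(0.0302) = 0.174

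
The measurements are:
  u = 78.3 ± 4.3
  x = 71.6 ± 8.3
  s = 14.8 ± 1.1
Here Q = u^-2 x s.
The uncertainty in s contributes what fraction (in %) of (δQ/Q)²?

(δQ/Q)² = (-2·δu/u)² + (1·δx/x)² + (1·δs/s)²
  u term: (-2×0.0549)² = 0.0121
  x term: (1×0.116)² = 0.0134
  s term: (1×0.0743)² = 0.00552
Total = 0.0310. Share from s = 0.00552/0.0310 = 0.178.

17.8%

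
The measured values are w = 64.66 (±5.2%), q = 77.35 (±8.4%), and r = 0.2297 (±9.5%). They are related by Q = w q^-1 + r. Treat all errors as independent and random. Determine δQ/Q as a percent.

8.02%

Let p = w·q^-1 = 0.8359. δp/p = √((1·δw/w)² + (-1·δq/q)²) = √(0.00270 + 0.00706) = 0.0988, so δp = 0.0826.
Q = p + r: δQ = √(δp² + δr²) = √(0.00682 + 0.000476) = 0.0854
Q = 1.066, so δQ/Q = 0.0854/1.066 = 0.0802.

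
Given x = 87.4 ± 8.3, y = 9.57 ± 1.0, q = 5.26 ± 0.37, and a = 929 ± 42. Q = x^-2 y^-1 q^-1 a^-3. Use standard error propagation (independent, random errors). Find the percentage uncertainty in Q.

Relative error in a monomial: (δQ/Q)² = Σ (nᵢ · δxᵢ/xᵢ)².
  (-2·δx/x)² = (-2×0.0950)² = 0.0361;  (-1·δy/y)² = (-1×0.104)² = 0.0109;  (-1·δq/q)² = (-1×0.0703)² = 0.00495;  (-3·δa/a)² = (-3×0.0452)² = 0.0184
δQ/Q = √(0.0703) = 0.265

26.5%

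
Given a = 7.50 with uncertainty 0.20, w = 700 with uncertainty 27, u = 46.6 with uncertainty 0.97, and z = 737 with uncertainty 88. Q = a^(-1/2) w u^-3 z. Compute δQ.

Relative error in a monomial: (δQ/Q)² = Σ (nᵢ · δxᵢ/xᵢ)².
  (−½·δa/a)² = (-0.5×0.0267)² = 0.000178;  (1·δw/w)² = (1×0.0386)² = 0.00149;  (-3·δu/u)² = (-3×0.0208)² = 0.00390;  (1·δz/z)² = (1×0.119)² = 0.0143
δQ/Q = √(0.0198) = 0.141
Q = 1.86, so δQ = 0.141 × 1.86 = 0.262.

0.262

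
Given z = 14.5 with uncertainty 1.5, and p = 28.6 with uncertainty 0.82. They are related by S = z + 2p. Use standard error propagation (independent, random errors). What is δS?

2.22

Each term contributes (cᵢ δxᵢ)² to (δS)²:
  (δz)² = 2.25;  (2·δp)² = 2.69
δS = √(4.94) = 2.22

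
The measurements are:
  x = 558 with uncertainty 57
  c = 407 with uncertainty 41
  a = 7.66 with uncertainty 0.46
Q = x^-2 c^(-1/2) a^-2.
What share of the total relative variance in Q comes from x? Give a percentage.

(δQ/Q)² = (-2·δx/x)² + (−½·δc/c)² + (-2·δa/a)²
  x term: (-2×0.102)² = 0.0417
  c term: (-0.5×0.101)² = 0.00254
  a term: (-2×0.0601)² = 0.0144
Total = 0.0587. Share from x = 0.0417/0.0587 = 0.711.

71.1%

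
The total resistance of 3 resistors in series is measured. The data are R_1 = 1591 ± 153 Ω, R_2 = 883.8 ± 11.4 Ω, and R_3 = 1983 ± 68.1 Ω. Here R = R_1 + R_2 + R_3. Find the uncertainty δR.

168 Ω

Each term contributes (cᵢ δxᵢ)² to (δR)²:
  (δR_1)² = 23400;  (δR_2)² = 130;  (δR_3)² = 4640
δR = √(28200) = 168 Ω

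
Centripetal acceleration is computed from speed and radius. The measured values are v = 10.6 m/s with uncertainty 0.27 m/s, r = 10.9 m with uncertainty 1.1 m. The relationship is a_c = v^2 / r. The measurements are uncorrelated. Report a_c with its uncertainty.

10.3 ± 1.17 m/s^2

For a monomial a_c ∝ v^2, r^-1, fractional errors add in quadrature:
  (2·δv/v)² = (2×0.0255)² = 0.00260;  (-1·δr/r)² = (-1×0.101)² = 0.0102
δa_c/a_c = √(0.0128) = 0.113
a_c = 10.3 m/s^2, so δa_c = 0.113 × 10.3 = 1.17 m/s^2.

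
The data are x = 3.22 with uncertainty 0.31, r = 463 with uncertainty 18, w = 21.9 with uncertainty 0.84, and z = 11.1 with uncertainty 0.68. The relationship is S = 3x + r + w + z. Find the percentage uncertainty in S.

Absolute uncertainties add in quadrature for a linear combination:
  (3·δx)² = 0.865;  (δr)² = 324;  (δw)² = 0.706;  (δz)² = 0.462
δS = √(326) = 18.1
S = 506, so δS/S = 18.1/506 = 0.0357.

3.57%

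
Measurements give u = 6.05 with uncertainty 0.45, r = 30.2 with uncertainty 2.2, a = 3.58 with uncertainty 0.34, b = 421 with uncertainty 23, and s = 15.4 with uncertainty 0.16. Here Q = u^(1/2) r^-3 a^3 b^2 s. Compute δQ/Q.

Since Q is a product/quotient, work with relative uncertainties:
  (½·δu/u)² = (0.5×0.0744)² = 0.00138;  (-3·δr/r)² = (-3×0.0728)² = 0.0478;  (3·δa/a)² = (3×0.0950)² = 0.0812;  (2·δb/b)² = (2×0.0546)² = 0.0119;  (1·δs/s)² = (1×0.0104)² = 0.000108
δQ/Q = √(0.142) = 0.377

0.377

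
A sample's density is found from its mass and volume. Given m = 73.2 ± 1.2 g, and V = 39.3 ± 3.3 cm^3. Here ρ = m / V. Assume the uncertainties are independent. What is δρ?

Relative error in a monomial: (δρ/ρ)² = Σ (nᵢ · δxᵢ/xᵢ)².
  (1·δm/m)² = (1×0.0164)² = 0.000269;  (-1·δV/V)² = (-1×0.0840)² = 0.00705
δρ/ρ = √(0.00732) = 0.0856
ρ = 1.86 g/cm^3, so δρ = 0.0856 × 1.86 = 0.159 g/cm^3.

0.159 g/cm^3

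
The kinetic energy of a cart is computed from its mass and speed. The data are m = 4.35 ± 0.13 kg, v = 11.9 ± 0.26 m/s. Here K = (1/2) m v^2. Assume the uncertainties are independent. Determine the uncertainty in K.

For a monomial K ∝ m, v^2, fractional errors add in quadrature:
  (1·δm/m)² = (1×0.0299)² = 0.000893;  (2·δv/v)² = (2×0.0218)² = 0.00191
δK/K = √(0.00280) = 0.0529
K = 308 J, so δK = 0.0529 × 308 = 16.3 J.

16.3 J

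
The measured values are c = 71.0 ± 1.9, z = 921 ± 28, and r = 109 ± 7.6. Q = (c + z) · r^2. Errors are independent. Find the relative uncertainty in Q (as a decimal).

0.142

Let u = c + z = 992. δu = √(δc² + δz²) = √(3.61 + 784) = 28.1, so δu/u = 0.0283.
Q is then a monomial in u, r:
δQ/Q = √((δu/u)² + (2·δr/r)²) = √(0.000800 + 0.0194) = 0.142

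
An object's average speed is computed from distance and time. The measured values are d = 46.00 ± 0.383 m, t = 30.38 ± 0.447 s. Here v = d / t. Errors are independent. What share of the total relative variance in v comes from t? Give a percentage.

(δv/v)² = (1·δd/d)² + (-1·δt/t)²
  d term: (1×0.00833)² = 6.93e-05
  t term: (-1×0.0147)² = 0.000216
Total = 0.000286. Share from t = 0.000216/0.000286 = 0.757.

75.7%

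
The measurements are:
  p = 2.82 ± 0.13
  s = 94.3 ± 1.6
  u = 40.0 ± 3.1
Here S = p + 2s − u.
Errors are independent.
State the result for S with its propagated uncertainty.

Sums and differences: (δS)² = Σ (cᵢ δxᵢ)².
  (δp)² = 0.0169;  (2·δs)² = 10.2;  (δu)² = 9.61
δS = √(19.9) = 4.46
S = 151.

151 ± 4.46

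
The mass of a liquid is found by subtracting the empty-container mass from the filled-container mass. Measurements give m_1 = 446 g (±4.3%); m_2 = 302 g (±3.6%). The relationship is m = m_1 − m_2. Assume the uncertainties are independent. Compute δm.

22.0 g

Absolute uncertainties add in quadrature for a linear combination:
  (δm_1)² = 368;  (δm_2)² = 118
δm = √(486) = 22.0 g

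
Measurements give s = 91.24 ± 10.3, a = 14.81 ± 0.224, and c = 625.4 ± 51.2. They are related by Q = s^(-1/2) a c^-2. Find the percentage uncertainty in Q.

17.4%

Products/powers → add relative errors in quadrature, weighted by exponent:
  (−½·δs/s)² = (-0.5×0.113)² = 0.00319;  (1·δa/a)² = (1×0.0151)² = 0.000229;  (-2·δc/c)² = (-2×0.0819)² = 0.0268
δQ/Q = √(0.0302) = 0.174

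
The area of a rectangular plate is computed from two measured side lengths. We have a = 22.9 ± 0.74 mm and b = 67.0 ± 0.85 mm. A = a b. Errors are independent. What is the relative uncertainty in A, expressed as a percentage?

3.47%

A is a product of powers, so relative uncertainties combine in quadrature:
  (1·δa/a)² = (1×0.0323)² = 0.00104;  (1·δb/b)² = (1×0.0127)² = 0.000161
δA/A = √(0.00121) = 0.0347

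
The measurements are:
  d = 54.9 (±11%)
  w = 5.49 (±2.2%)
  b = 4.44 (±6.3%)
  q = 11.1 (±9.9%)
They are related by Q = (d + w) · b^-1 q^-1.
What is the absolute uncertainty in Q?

Let u = d + w = 60.4. δu = √(δd² + δw²) = √(36.5 + 0.0146) = 6.04, so δu/u = 0.100.
Q is then a monomial in u, b, q:
δQ/Q = √((δu/u)² + (-1·δb/b)² + (-1·δq/q)²) = √(0.0100 + 0.00397 + 0.00980) = 0.154
Q = 1.23, so δQ = 0.154 × 1.23 = 0.189.

0.189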